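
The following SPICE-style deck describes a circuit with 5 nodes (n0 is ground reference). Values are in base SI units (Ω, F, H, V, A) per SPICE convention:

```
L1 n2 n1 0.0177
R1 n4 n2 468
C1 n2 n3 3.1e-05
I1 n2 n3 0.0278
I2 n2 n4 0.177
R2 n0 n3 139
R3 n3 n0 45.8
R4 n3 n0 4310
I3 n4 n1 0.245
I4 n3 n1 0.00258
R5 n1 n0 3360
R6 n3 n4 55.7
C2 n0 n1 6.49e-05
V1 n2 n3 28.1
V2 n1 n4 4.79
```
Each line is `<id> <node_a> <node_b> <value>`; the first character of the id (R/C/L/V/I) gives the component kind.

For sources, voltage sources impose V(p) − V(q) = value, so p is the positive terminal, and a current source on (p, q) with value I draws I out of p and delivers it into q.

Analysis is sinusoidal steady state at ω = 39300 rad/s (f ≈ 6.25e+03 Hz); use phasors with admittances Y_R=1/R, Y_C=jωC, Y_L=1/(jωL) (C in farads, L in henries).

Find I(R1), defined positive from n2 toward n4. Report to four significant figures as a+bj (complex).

Element admittances at ω=39300 rad/s:
  Y(L1) = 0.000-0.001438j S between n2,n1
  Y(R1) = 0.002137+0.000j S between n4,n2
  Y(C1) = 0.000+1.218j S between n2,n3
  I1: injects 0.0278 A into n3 (from n2)
  I2: injects 0.177 A into n4 (from n2)
  Y(R2) = 0.007194+0.000j S between n0,n3
  Y(R3) = 0.02183+0.000j S between n3,n0
  Y(R4) = 0.0002320+0.000j S between n3,n0
  I3: injects 0.245 A into n1 (from n4)
  I4: injects 0.00258 A into n1 (from n3)
  Y(R5) = 0.0002976+0.000j S between n1,n0
  Y(R6) = 0.01795+0.000j S between n3,n4
  Y(C2) = 0.000+2.551j S between n0,n1
  V1: constraint V(n2)−V(n3) = 28.1
  V2: constraint V(n1)−V(n4) = 4.79
Assemble and solve the 6×6 MNA system:
  V(n1)=-0.006736-0.07833j  V(n2)=21.27+0.5880j  V(n3)=-6.828+0.5880j  V(n4)=-4.797-0.07833j
  i(V1)=-0.2615-34.21j  i(V2)=0.04876-0.01339j

0.05570+0.001424j A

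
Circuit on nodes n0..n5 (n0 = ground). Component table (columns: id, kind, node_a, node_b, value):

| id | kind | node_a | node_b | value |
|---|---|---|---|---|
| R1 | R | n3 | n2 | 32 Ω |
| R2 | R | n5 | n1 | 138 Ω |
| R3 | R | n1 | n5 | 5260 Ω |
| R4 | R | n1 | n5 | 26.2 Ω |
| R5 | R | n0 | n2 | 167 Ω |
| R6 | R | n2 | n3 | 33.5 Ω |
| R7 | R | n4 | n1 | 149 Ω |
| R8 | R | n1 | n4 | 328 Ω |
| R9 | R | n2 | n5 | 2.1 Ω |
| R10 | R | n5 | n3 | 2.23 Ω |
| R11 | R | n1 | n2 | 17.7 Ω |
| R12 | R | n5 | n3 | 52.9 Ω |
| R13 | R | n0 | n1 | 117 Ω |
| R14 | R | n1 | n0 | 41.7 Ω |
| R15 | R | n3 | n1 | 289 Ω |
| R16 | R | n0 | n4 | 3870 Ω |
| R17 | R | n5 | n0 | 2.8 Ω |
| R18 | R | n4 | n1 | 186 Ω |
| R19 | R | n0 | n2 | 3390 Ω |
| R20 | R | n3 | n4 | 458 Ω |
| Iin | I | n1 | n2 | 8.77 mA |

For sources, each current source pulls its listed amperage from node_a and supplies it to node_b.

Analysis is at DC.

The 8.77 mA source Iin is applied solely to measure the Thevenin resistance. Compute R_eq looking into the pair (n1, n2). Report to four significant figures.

R_eq = 7.869 Ω

MNA unknowns: 5 node voltages V₁..V_5
R1: Y=0.03125 on G[3,2]
R2: Y=0.007246 on G[5,1]
R3: Y=0.0001901 on G[1,5]
R4: Y=0.03817 on G[1,5]
R5: Y=0.005988 on G[0,2]
R6: Y=0.02985 on G[2,3]
R7: Y=0.006711 on G[4,1]
R8: Y=0.003049 on G[1,4]
R9: Y=0.4762 on G[2,5]
R10: Y=0.4484 on G[5,3]
R11: Y=0.05650 on G[1,2]
R12: Y=0.01890 on G[5,3]
R13: Y=0.008547 on G[0,1]
R14: Y=0.02398 on G[1,0]
R15: Y=0.003460 on G[3,1]
R16: Y=0.0002584 on G[0,4]
R17: Y=0.3571 on G[5,0]
R18: Y=0.005376 on G[4,1]
R19: Y=0.0002950 on G[0,2]
R20: Y=0.002183 on G[3,4]
Iin: z[1]−=0.00877, z[2]+=0.00877
solve → V1=-0.05524, V2=0.01378, V3=0.005246, V4=-0.04691, V5=0.004822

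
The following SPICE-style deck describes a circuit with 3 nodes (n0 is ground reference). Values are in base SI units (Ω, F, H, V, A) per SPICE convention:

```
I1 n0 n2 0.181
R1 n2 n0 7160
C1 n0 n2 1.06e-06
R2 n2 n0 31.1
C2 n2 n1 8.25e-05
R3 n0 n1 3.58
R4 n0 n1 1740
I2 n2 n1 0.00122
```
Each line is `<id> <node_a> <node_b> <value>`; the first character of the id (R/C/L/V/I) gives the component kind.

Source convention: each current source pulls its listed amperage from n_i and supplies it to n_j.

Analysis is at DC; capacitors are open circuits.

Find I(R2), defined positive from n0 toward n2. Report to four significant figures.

Element admittances at DC:
  I1: injects 0.181 A into n2 (from n0)
  Y(R1) = 0.0001397 S between n2,n0
  Y(C1) = 0.000 S between n0,n2
  Y(R2) = 0.03215 S between n2,n0
  Y(C2) = 0.000 S between n2,n1
  Y(R3) = 0.2793 S between n0,n1
  Y(R4) = 0.0005747 S between n0,n1
  I2: injects 0.00122 A into n1 (from n2)
Assemble and solve the 2×2 MNA system:
  V(n1)=0.004359  V(n2)=5.567

-0.1790 A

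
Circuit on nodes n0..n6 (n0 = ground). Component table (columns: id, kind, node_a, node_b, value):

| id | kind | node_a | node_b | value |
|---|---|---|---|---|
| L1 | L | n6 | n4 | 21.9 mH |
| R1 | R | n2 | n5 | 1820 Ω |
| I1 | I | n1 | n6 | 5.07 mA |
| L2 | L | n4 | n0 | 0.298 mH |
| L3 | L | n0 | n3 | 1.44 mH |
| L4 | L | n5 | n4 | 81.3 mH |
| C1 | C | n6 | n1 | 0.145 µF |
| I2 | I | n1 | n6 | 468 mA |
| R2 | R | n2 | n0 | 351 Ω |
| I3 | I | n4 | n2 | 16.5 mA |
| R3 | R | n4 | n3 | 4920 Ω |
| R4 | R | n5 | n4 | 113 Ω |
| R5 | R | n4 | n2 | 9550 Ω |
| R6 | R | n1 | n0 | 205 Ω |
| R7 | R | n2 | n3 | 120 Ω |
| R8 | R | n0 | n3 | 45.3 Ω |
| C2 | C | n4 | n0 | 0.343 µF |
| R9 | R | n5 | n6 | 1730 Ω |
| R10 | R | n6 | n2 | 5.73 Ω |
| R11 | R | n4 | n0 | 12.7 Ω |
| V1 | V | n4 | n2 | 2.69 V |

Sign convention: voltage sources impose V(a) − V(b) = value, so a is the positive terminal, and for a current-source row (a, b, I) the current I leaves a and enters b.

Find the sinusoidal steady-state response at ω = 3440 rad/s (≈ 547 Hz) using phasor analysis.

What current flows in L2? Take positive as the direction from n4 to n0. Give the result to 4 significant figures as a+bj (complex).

0.4899-0.09418j A

Apply KCL at each of the 6 non-ground nodes and solve the resulting linear system.
Node n1: branches {I1, C1, I2, R6} → V_1 = -96.00+9.827j
Node n2: branches {R1, R2, I3, R5, R7, R10, V1} → V_2 = -2.593+0.5022j
Node n3: branches {L3, R3, R7, R8} → V_3 = -0.03662-0.1014j
Node n4: branches {L1, L2, L4, I3, R3, R4, R5, C2, R11, V1} → V_4 = 0.09655+0.5022j
Node n5: branches {R1, L4, R4, R9} → V_5 = -0.02901+0.4414j
Node n6: branches {L1, I1, C1, I2, R9, R10} → V_6 = 0.1101+0.2293j
Source currents: i(V1)=-0.5187+0.05413j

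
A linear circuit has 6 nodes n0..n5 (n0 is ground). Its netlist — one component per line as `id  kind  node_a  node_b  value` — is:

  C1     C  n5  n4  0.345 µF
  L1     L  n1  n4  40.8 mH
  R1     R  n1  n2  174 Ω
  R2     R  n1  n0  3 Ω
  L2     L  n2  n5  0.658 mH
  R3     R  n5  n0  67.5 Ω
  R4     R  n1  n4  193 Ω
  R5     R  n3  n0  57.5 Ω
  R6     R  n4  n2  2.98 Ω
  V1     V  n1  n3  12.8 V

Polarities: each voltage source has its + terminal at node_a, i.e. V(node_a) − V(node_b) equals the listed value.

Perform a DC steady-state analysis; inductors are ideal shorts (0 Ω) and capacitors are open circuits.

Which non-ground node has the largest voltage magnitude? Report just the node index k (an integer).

Apply KCL at each of the 5 non-ground nodes and solve the resulting linear system.
Node n1: branches {L1, R1, R2, R4, V1} → V_1 = 0.6100
Node n2: branches {R1, L2, R6} → V_2 = 0.5846
Node n3: branches {R5, V1} → V_3 = -12.19
Node n4: branches {C1, L1, R4, R6} → V_4 = 0.6100
Node n5: branches {C1, L2, R3} → V_5 = 0.5846
Source currents: i(L1)=0.008515, i(L2)=0.008661, i(V1)=-0.2120

3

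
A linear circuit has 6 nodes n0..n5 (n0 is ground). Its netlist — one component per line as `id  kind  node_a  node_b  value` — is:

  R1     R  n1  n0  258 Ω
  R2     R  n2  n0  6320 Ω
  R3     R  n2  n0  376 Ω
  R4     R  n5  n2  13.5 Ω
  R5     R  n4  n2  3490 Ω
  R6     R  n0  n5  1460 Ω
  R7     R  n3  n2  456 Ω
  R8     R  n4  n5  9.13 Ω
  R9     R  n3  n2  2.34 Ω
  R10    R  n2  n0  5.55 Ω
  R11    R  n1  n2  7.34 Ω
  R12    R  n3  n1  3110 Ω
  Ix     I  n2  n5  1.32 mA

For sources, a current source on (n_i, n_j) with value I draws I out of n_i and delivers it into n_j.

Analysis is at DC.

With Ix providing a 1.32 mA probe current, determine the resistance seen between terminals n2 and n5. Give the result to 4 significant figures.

R_eq = 13.33 Ω

MNA unknowns: 5 node voltages V₁..V_5
R1: Y=0.003876 on G[1,0]
R2: Y=0.0001582 on G[2,0]
R3: Y=0.002660 on G[2,0]
R4: Y=0.07407 on G[5,2]
R5: Y=0.0002865 on G[4,2]
R6: Y=0.0006849 on G[0,5]
R7: Y=0.002193 on G[3,2]
R8: Y=0.1095 on G[4,5]
R9: Y=0.4274 on G[3,2]
R10: Y=0.1802 on G[2,0]
R11: Y=0.1362 on G[1,2]
R12: Y=0.0003215 on G[3,1]
Ix: z[2]−=0.00132, z[5]+=0.00132
solve → V1=-6.250e-05, V2=-6.427e-05, V3=-6.427e-05, V4=0.01748, V5=0.01753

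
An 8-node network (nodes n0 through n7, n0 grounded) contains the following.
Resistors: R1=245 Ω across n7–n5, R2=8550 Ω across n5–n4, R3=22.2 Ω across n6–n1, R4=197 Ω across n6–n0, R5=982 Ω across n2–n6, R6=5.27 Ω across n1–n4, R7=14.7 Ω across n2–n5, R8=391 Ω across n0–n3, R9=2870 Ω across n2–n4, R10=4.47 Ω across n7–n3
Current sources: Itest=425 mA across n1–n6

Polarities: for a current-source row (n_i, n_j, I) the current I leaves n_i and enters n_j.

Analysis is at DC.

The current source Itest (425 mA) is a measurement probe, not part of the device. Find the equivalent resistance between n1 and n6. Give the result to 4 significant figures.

R_eq = 22.01 Ω

MNA unknowns: 7 node voltages V₁..V_7
R1: Y=0.004082 on G[7,5]
R2: Y=0.0001170 on G[5,4]
R3: Y=0.04505 on G[6,1]
R4: Y=0.005076 on G[6,0]
R5: Y=0.001018 on G[2,6]
R6: Y=0.1898 on G[1,4]
R7: Y=0.06803 on G[2,5]
R8: Y=0.002558 on G[0,3]
R9: Y=0.0003484 on G[2,4]
R10: Y=0.2237 on G[7,3]
Itest: z[1]−=0.425, z[6]+=0.425
solve → V1=-8.975, V2=-1.250, V3=-0.7540, V4=-8.957, V5=-1.235, V6=0.3799, V7=-0.7626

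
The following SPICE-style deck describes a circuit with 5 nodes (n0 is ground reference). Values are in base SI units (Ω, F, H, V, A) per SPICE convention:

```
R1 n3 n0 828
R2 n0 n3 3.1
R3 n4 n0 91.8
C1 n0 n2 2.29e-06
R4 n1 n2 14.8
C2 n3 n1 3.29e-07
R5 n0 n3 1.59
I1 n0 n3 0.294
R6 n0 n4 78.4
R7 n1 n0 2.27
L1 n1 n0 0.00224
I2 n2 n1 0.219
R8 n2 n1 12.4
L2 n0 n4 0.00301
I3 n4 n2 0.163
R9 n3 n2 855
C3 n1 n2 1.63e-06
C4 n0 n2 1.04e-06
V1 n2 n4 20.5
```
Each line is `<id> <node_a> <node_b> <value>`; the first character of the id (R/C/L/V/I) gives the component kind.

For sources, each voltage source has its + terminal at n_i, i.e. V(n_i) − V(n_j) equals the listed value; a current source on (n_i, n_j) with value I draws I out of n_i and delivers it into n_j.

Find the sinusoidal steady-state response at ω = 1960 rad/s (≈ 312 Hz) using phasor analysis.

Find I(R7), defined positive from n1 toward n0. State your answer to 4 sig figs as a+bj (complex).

Apply KCL at each of the 4 non-ground nodes and solve the resulting linear system.
Node n1: branches {R4, C2, R7, L1, I2, R8, C3} → V_1 = 3.899-0.6249j
Node n2: branches {C1, R4, I2, R8, I3, R9, C3, C4, V1} → V_2 = 12.88-8.652j
Node n3: branches {R1, R2, C2, R5, I1, R9} → V_3 = 0.3244-0.008192j
Node n4: branches {R3, R6, L2, I3, V1} → V_4 = -7.621-8.652j
Source currents: i(V1)=-1.484+1.087j

1.718-0.2753j A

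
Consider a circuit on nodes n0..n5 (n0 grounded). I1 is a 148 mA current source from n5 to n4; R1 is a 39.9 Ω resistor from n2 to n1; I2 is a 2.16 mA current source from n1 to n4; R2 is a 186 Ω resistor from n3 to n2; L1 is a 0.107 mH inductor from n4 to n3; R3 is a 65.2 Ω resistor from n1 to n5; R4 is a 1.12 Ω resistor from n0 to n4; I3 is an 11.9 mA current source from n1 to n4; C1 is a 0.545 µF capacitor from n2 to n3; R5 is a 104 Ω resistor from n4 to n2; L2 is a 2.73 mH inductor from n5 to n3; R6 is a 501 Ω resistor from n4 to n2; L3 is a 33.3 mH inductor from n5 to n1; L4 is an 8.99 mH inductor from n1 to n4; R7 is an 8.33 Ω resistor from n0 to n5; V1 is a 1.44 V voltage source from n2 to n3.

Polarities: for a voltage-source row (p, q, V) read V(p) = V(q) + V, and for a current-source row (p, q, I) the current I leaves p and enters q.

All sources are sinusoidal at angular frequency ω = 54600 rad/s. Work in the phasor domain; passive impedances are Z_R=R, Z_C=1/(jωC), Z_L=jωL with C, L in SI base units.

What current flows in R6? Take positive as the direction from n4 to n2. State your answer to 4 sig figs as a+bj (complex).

Element admittances at ω=54600 rad/s:
  I1: injects 0.148 A into n4 (from n5)
  Y(R1) = 0.02506+0.000j S between n2,n1
  I2: injects 0.00216 A into n4 (from n1)
  Y(R2) = 0.005376+0.000j S between n3,n2
  Y(L1) = 0.000-0.1712j S between n4,n3
  Y(R3) = 0.01534+0.000j S between n1,n5
  Y(R4) = 0.8929+0.000j S between n0,n4
  I3: injects 0.0119 A into n4 (from n1)
  Y(C1) = 0.000+0.02976j S between n2,n3
  Y(R5) = 0.009615+0.000j S between n4,n2
  Y(L2) = 0.000-0.006709j S between n5,n3
  Y(R6) = 0.001996+0.000j S between n4,n2
  Y(L3) = 0.000-0.0005500j S between n5,n1
  Y(L4) = 0.000-0.002037j S between n1,n4
  Y(R7) = 0.1200+0.000j S between n0,n5
  V1: constraint V(n2)−V(n3) = 1.44
Assemble and solve the 6×6 MNA system:
  V(n1)=0.1879-0.1777j  V(n2)=1.508-0.2675j  V(n3)=0.06831-0.2675j  V(n4)=0.1454+0.01106j  V(n5)=-1.081-0.08227j
  i(V1)=-0.05666-0.03737j

-0.002720+0.0005559j A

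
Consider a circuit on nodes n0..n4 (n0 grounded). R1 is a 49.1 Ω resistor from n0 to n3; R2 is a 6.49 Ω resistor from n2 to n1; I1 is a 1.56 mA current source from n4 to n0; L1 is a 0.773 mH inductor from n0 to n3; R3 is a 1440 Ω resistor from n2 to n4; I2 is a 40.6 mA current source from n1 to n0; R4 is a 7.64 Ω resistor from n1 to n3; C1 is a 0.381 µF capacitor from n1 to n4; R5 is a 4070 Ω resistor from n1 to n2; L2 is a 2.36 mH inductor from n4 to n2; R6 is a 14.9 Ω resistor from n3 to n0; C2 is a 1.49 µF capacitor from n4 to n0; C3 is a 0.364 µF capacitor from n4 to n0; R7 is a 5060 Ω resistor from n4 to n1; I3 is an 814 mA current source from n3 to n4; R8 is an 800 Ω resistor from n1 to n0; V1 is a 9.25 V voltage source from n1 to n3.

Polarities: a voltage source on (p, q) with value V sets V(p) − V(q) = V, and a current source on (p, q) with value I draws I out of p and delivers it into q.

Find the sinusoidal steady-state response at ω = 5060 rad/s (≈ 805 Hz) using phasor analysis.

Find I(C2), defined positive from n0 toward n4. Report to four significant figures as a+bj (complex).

0.07291-0.1372j A

MNA unknowns: 4 node voltages V₁..V_4 plus 1 source current (V1)
R1: Y=0.02037+0.000j on G[0,3]
R2: Y=0.1541+0.000j on G[2,1]
I1: z[4]−=0.00156, z[0]+=0.00156
L1: Y=0.000-0.2557j on G[0,3]
R3: Y=0.0006944+0.000j on G[2,4]
I2: z[1]−=0.0406, z[0]+=0.0406
R4: Y=0.1309+0.000j on G[1,3]
C1: Y=0.000+0.001928j on G[1,4]
R5: Y=0.0002457+0.000j on G[1,2]
L2: Y=0.000-0.08374j on G[4,2]
R6: Y=0.06711+0.000j on G[3,0]
C2: Y=0.000+0.007539j on G[4,0]
C3: Y=0.000+0.001842j on G[4,0]
R7: Y=0.0001976+0.000j on G[4,1]
I3: z[3]−=0.814, z[4]+=0.814
R8: Y=0.001250+0.000j on G[1,0]
V1: row V1−V3=9.25, i_V1 at 1,3
solve → V1=9.891-0.07768j, V2=15.85-1.300j, V3=0.6408-0.07768j, V4=18.20+9.670j
aux → i_V1=-0.3605-0.1706j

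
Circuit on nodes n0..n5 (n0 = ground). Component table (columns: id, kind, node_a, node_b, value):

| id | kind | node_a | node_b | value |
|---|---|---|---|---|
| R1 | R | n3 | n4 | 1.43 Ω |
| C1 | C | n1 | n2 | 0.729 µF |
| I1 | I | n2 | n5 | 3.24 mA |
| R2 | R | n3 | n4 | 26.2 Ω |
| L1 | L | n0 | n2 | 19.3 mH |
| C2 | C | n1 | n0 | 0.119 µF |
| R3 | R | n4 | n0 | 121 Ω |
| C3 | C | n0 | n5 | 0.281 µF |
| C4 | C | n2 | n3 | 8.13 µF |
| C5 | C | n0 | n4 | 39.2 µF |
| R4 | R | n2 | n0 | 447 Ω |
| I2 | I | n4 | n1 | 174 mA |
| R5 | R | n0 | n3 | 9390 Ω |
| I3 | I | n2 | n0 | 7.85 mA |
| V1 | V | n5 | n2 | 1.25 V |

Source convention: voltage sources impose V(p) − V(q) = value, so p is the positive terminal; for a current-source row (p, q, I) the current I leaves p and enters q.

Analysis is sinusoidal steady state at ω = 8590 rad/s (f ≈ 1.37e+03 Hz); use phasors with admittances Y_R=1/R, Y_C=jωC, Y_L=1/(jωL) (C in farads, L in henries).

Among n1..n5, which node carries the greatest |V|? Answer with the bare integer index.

1

Apply KCL at each of the 5 non-ground nodes and solve the resulting linear system.
Node n1: branches {C1, C2, I2} → V_1 = 0.2010-25.62j
Node n2: branches {C1, I1, L1, C4, R4, I3, V1} → V_2 = 0.2338-2.017j
Node n3: branches {R1, R2, C4, R5} → V_3 = 0.2033+0.08403j
Node n4: branches {R1, R2, R3, C5, I2} → V_4 = 0.004325+0.08114j
Node n5: branches {I1, C3, V1} → V_5 = 1.484-2.017j
Source currents: i(V1)=-0.001629-0.003582j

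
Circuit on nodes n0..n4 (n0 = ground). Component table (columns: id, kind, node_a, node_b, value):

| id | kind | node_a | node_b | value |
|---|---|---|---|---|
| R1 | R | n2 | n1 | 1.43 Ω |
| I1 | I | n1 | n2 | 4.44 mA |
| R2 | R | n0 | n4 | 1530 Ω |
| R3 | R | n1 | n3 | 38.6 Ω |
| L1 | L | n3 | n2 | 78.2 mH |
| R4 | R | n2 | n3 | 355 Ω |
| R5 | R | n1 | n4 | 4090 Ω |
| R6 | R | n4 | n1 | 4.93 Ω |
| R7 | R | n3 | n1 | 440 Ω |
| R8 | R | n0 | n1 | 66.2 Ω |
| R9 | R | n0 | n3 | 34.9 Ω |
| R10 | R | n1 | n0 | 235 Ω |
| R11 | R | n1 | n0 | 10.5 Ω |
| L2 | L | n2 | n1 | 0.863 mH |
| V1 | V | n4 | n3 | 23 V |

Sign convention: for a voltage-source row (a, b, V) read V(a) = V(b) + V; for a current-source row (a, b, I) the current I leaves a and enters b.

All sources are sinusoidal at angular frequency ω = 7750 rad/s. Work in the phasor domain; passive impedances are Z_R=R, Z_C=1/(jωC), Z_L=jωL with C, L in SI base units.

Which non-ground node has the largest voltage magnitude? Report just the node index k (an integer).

3

Element admittances at ω=7750 rad/s:
  Y(R1) = 0.6993+0.000j S between n2,n1
  I1: injects 0.00444 A into n2 (from n1)
  Y(R2) = 0.0006536+0.000j S between n0,n4
  Y(R3) = 0.02591+0.000j S between n1,n3
  Y(L1) = 0.000-0.001650j S between n3,n2
  Y(R4) = 0.002817+0.000j S between n2,n3
  Y(R5) = 0.0002445+0.000j S between n1,n4
  Y(R6) = 0.2028+0.000j S between n4,n1
  Y(R7) = 0.002273+0.000j S between n3,n1
  Y(R8) = 0.01511+0.000j S between n0,n1
  Y(R9) = 0.02865+0.000j S between n0,n3
  Y(R10) = 0.004255+0.000j S between n1,n0
  Y(R11) = 0.09524+0.000j S between n1,n0
  Y(L2) = 0.000-0.1495j S between n2,n1
  V1: constraint V(n4)−V(n3) = 23
Assemble and solve the 5×5 MNA system:
  V(n1)=3.600+0.02359j  V(n2)=3.528+0.05023j  V(n3)=-14.59-0.09226j  V(n4)=8.409-0.09226j
  i(V1)=-0.9820+0.02359j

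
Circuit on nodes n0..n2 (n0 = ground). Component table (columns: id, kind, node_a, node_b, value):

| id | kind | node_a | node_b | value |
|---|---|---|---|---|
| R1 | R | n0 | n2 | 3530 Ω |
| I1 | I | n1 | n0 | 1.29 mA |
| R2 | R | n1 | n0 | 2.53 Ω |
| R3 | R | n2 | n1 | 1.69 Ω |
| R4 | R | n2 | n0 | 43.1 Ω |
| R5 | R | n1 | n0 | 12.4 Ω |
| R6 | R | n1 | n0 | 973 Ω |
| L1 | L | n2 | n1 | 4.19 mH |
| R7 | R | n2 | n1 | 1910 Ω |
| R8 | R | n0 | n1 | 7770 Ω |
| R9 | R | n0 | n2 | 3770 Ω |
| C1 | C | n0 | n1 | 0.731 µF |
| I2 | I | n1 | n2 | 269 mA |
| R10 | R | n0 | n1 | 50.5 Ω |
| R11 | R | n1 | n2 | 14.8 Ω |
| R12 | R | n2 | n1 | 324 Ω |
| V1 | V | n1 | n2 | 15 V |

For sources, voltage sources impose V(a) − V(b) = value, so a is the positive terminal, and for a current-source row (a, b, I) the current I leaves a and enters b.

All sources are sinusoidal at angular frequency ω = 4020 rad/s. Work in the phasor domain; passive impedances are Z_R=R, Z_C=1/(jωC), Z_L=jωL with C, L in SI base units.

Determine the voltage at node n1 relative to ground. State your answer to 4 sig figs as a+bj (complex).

0.6818-0.003848j V

Apply KCL at each of the 2 non-ground nodes and solve the resulting linear system.
Node n1: branches {I1, R2, R3, R5, R6, L1, R7, R8, C1, I2, R10, R11, R12, V1} → V_1 = 0.6818-0.003848j
Node n2: branches {R1, R3, R4, L1, R7, R9, I2, R11, R12, V1} → V_2 = -14.32-0.003848j
Source currents: i(V1)=-10.55+0.8904j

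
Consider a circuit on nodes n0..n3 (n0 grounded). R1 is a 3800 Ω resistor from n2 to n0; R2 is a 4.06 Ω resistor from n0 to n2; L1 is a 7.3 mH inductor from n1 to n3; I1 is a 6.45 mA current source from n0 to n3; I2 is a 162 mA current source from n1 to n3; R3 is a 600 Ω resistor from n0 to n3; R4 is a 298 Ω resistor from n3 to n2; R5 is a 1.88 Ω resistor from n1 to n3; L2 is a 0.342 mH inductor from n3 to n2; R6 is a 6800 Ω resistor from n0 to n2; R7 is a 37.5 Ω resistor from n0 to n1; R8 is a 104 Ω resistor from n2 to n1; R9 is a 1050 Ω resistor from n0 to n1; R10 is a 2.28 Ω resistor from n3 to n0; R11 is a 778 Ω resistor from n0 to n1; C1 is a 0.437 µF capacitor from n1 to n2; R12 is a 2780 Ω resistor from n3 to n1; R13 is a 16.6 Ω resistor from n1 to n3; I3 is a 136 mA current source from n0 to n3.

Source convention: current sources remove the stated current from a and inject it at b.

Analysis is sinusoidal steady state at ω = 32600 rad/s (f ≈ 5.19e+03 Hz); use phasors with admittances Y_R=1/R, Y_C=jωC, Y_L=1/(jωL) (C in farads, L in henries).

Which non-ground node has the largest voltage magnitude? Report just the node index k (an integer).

Apply KCL at each of the 3 non-ground nodes and solve the resulting linear system.
Node n1: branches {L1, I2, R5, R7, R8, R9, R11, C1, R12, R13} → V_1 = 0.02611+0.04032j
Node n2: branches {R1, R2, R4, L2, R6, R8, C1} → V_2 = 0.04358-0.08655j
Node n3: branches {L1, I1, I2, R3, R4, R5, L2, R10, R12, R13, I3} → V_3 = 0.2974+0.04585j

3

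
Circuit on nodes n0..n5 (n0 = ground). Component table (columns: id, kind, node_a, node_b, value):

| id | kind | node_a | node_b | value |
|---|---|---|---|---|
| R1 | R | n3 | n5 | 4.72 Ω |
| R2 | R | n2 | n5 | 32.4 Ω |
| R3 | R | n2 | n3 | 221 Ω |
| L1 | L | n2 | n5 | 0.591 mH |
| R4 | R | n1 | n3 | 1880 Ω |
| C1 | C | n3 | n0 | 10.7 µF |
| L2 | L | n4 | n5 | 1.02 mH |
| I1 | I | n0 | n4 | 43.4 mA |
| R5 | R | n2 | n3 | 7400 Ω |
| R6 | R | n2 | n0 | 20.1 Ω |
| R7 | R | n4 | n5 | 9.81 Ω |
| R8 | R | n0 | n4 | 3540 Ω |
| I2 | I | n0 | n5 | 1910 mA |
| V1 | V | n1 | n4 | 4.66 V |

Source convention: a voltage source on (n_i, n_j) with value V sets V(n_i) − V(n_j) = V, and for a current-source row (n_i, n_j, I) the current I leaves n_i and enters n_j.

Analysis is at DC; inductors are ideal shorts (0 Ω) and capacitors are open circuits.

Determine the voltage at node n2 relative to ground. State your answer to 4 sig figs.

MNA unknowns: 5 node voltages V₁..V_5 plus 3 source currents (L1, L2, V1)
R1: Y=0.2119 on G[3,5]
R2: Y=0.03086 on G[2,5]
R3: Y=0.004525 on G[2,3]
L1: row V2−V5=0, i_L1 at 2,5
R4: Y=0.0005319 on G[1,3]
C1: Y=0.000 on G[3,0]
L2: row V4−V5=0, i_L2 at 4,5
I1: z[0]−=0.0434, z[4]+=0.0434
R5: Y=0.0001351 on G[2,3]
R6: Y=0.04975 on G[2,0]
R7: Y=0.1019 on G[4,5]
R8: Y=0.0002825 on G[0,4]
I2: z[0]−=1.91, z[5]+=1.91
V1: row V1−V4=4.66, i_V1 at 1,4
solve → V1=43.70, V2=39.04, V3=39.05, V4=39.04, V5=39.04
aux → i_L1=-1.942, i_L2=0.02990, i_V1=-0.002473

39.04 V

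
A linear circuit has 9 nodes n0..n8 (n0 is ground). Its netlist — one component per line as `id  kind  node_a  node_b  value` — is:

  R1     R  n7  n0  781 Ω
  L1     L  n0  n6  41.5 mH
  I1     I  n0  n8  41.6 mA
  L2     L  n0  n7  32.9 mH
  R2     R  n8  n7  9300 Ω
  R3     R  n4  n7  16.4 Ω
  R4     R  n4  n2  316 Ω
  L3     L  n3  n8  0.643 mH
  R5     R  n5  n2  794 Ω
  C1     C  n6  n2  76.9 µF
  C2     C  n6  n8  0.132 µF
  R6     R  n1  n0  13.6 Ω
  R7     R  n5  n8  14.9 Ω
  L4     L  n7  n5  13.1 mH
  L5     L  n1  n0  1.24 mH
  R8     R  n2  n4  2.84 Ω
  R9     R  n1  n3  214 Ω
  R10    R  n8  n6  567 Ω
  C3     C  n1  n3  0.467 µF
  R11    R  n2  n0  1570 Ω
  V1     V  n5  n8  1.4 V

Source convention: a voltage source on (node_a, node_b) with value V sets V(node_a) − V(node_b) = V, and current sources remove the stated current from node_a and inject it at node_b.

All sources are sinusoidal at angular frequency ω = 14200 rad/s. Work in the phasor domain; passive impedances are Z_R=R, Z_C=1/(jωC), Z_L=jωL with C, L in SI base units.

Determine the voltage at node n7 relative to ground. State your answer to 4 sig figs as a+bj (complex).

Element admittances at ω=14200 rad/s:
  Y(R1) = 0.001280+0.000j S between n7,n0
  Y(L1) = 0.000-0.001697j S between n0,n6
  I1: injects 0.0416 A into n8 (from n0)
  Y(L2) = 0.000-0.002141j S between n0,n7
  Y(R2) = 0.0001075+0.000j S between n8,n7
  Y(R3) = 0.06098+0.000j S between n4,n7
  Y(R4) = 0.003165+0.000j S between n4,n2
  Y(L3) = 0.000-0.1095j S between n3,n8
  Y(R5) = 0.001259+0.000j S between n5,n2
  Y(C1) = 0.000+1.092j S between n6,n2
  Y(C2) = 0.000+0.001874j S between n6,n8
  Y(R6) = 0.07353+0.000j S between n1,n0
  Y(R7) = 0.06711+0.000j S between n5,n8
  Y(L4) = 0.000-0.005376j S between n7,n5
  Y(L5) = 0.000-0.05679j S between n1,n0
  Y(R8) = 0.3521+0.000j S between n2,n4
  Y(R9) = 0.004673+0.000j S between n1,n3
  Y(R10) = 0.001764+0.000j S between n8,n6
  Y(C3) = 0.000+0.006631j S between n1,n3
  Y(R11) = 0.0006369+0.000j S between n2,n0
  V1: constraint V(n5)−V(n8) = 1.4
Assemble and solve the 9×9 MNA system:
  V(n1)=0.2392+0.3904j  V(n2)=3.413-1.124j  V(n3)=4.586-2.542j  V(n4)=3.395-1.139j  V(n5)=5.848-2.179j  V(n6)=3.419-1.129j  V(n7)=3.287-1.225j  V(n8)=4.448-2.179j
  i(V1)=-0.09190+0.01510j

3.287-1.225j V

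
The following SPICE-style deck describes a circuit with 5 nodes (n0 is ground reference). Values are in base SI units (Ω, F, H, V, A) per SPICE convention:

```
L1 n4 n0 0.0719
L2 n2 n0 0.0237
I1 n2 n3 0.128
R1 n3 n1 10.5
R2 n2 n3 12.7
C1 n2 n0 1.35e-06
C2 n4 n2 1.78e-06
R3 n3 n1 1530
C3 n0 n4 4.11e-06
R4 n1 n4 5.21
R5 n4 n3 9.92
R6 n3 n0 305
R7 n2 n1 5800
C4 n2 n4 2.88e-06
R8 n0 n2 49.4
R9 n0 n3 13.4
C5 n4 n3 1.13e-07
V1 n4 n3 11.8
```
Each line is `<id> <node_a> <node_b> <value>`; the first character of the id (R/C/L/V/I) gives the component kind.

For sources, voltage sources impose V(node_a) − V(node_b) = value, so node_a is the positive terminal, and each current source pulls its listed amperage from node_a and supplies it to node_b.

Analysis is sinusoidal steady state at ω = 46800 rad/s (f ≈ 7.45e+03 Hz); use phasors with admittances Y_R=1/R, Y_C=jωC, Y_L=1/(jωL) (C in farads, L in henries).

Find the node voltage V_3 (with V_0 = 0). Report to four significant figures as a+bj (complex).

MNA unknowns: 4 node voltages V₁..V_4 plus 1 source current (V1)
L1: Y=0.000-0.0002972j on G[4,0]
L2: Y=0.000-0.0009016j on G[2,0]
I1: z[2]−=0.128, z[3]+=0.128
R1: Y=0.09524+0.000j on G[3,1]
R2: Y=0.07874+0.000j on G[2,3]
C1: Y=0.000+0.06318j on G[2,0]
C2: Y=0.000+0.08330j on G[4,2]
R3: Y=0.0006536+0.000j on G[3,1]
C3: Y=0.000+0.1923j on G[0,4]
R4: Y=0.1919+0.000j on G[1,4]
R5: Y=0.1008+0.000j on G[4,3]
R6: Y=0.003279+0.000j on G[3,0]
R7: Y=0.0001724+0.000j on G[2,1]
C4: Y=0.000+0.1348j on G[2,4]
R8: Y=0.02024+0.000j on G[0,2]
R9: Y=0.07463+0.000j on G[0,3]
C5: Y=0.000+0.005288j on G[4,3]
V1: row V4−V3=11.8, i_V1 at 4,3
solve → V1=-2.283-4.144j, V2=0.07449+0.1103j, V3=-10.15-4.147j, V4=1.646-4.147j
aux → i_V1=-3.669-0.7209j

-10.15-4.147j V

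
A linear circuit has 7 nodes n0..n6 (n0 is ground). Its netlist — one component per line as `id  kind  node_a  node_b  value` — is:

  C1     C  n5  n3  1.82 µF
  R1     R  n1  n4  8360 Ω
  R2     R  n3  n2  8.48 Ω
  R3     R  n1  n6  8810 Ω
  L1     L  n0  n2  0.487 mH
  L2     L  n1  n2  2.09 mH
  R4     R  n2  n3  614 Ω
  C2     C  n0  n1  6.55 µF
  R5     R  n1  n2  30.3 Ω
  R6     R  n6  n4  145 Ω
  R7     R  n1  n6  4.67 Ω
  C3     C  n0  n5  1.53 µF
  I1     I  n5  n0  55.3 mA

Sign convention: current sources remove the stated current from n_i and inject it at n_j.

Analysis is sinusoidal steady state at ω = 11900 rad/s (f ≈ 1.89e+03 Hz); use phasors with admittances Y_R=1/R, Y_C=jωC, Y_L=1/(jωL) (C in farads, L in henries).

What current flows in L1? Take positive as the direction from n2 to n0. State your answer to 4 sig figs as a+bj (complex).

Element admittances at ω=11900 rad/s:
  Y(C1) = 0.000+0.02166j S between n5,n3
  Y(R1) = 0.0001196+0.000j S between n1,n4
  Y(R2) = 0.1179+0.000j S between n3,n2
  Y(R3) = 0.0001135+0.000j S between n1,n6
  Y(L1) = 0.000-0.1726j S between n0,n2
  Y(L2) = 0.000-0.04021j S between n1,n2
  Y(R4) = 0.001629+0.000j S between n2,n3
  Y(C2) = 0.000+0.07795j S between n0,n1
  Y(R5) = 0.03300+0.000j S between n1,n2
  Y(R6) = 0.006897+0.000j S between n6,n4
  Y(R7) = 0.2141+0.000j S between n1,n6
  Y(C3) = 0.000+0.01821j S between n0,n5
  I1: injects 0.0553 A into n0 (from n5)
Assemble and solve the 6×6 MNA system:
  V(n1)=-0.1251+0.1005j  V(n2)=-0.07577-0.1348j  V(n3)=-0.3359-0.1070j  V(n4)=-0.1251+0.1005j  V(n5)=-0.1825+1.329j  V(n6)=-0.1251+0.1005j

-0.02327+0.01307j A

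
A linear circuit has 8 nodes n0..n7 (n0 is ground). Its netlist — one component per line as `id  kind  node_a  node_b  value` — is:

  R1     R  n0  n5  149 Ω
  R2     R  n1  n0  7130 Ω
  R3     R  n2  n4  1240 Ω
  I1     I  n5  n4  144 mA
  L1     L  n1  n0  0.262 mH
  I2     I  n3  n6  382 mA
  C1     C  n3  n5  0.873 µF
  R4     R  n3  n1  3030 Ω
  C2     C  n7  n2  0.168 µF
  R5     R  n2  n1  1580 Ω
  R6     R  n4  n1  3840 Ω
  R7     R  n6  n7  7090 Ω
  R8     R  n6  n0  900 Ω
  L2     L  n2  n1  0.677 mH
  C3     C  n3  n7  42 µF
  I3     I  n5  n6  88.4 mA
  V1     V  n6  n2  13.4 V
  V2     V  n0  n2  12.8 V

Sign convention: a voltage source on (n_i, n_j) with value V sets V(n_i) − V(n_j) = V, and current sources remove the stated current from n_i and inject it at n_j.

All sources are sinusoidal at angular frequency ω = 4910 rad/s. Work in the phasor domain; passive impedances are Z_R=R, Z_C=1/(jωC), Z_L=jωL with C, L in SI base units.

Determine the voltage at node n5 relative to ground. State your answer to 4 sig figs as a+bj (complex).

Element admittances at ω=4910 rad/s:
  Y(R1) = 0.006711+0.000j S between n0,n5
  Y(R2) = 0.0001403+0.000j S between n1,n0
  Y(R3) = 0.0008065+0.000j S between n2,n4
  I1: injects 0.144 A into n4 (from n5)
  Y(L1) = 0.000-0.7774j S between n1,n0
  I2: injects 0.382 A into n6 (from n3)
  Y(C1) = 0.000+0.004286j S between n3,n5
  Y(R4) = 0.0003300+0.000j S between n3,n1
  Y(C2) = 0.000+0.0008249j S between n7,n2
  Y(R5) = 0.0006329+0.000j S between n2,n1
  Y(R6) = 0.0002604+0.000j S between n4,n1
  Y(R7) = 0.0001410+0.000j S between n6,n7
  Y(R8) = 0.001111+0.000j S between n6,n0
  Y(L2) = 0.000-0.3008j S between n2,n1
  Y(C3) = 0.000+0.2062j S between n3,n7
  I3: injects 0.0884 A into n6 (from n5)
  V1: constraint V(n6)−V(n2) = 13.4
  V2: constraint V(n0)−V(n2) = 12.8
Assemble and solve the 9×9 MNA system:
  V(n1)=-3.593+0.004456j  V(n2)=-12.80+0.000j  V(n3)=-73.92+70.34j  V(n4)=124.4+0.001088j  V(n5)=-77.92+2.557j  V(n6)=0.6000+0.000j  V(n7)=-73.72+70.01j
  i(V1)=0.4593+0.009875j  i(V2)=-0.5193+2.810j

-77.92+2.557j V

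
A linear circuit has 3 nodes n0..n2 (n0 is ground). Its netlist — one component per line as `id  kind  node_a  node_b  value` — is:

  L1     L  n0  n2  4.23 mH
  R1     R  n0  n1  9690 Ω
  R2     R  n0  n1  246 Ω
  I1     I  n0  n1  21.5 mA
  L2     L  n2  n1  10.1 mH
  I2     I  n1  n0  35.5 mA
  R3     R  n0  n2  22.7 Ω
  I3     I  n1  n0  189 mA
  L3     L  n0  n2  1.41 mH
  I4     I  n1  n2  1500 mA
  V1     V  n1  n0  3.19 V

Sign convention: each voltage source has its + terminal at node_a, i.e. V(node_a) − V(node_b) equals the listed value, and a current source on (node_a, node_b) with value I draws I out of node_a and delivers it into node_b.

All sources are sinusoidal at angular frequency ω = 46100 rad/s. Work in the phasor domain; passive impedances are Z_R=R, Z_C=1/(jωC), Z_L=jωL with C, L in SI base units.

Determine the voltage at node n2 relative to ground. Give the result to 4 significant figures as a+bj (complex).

26.99+13.73j V

MNA unknowns: 2 node voltages V₁..V_2 plus 1 source current (V1)
L1: Y=0.000-0.005128j on G[0,2]
R1: Y=0.0001032+0.000j on G[0,1]
R2: Y=0.004065+0.000j on G[0,1]
I1: z[0]−=0.0215, z[1]+=0.0215
L2: Y=0.000-0.002148j on G[2,1]
I2: z[1]−=0.0355, z[0]+=0.0355
R3: Y=0.04405+0.000j on G[0,2]
I3: z[1]−=0.189, z[0]+=0.189
L3: Y=0.000-0.01538j on G[0,2]
I4: z[1]−=1.5, z[2]+=1.5
V1: row V1−V0=3.19, i_V1 at 1,0
solve → V1=3.190+0.000j, V2=26.99+13.73j
aux → i_V1=-1.687-0.05111j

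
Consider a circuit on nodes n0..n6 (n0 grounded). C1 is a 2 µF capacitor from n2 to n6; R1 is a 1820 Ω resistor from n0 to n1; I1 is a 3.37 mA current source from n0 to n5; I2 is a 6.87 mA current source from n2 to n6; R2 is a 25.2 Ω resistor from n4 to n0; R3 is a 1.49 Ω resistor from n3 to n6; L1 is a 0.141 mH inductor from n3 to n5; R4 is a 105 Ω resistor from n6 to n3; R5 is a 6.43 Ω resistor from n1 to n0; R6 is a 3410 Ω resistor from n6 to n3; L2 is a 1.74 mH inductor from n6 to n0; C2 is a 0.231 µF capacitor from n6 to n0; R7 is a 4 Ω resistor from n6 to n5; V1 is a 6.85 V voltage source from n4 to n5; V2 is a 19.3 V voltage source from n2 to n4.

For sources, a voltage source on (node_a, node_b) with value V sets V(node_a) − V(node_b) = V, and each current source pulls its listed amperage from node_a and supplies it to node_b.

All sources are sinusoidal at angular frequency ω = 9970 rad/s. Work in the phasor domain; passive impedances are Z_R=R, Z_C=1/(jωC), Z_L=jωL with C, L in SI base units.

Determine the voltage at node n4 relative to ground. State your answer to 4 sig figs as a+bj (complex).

MNA unknowns: 6 node voltages V₁..V_6 plus 2 source currents (V1, V2)
C1: Y=0.000+0.01994j on G[2,6]
R1: Y=0.0005495+0.000j on G[0,1]
I1: z[0]−=0.00337, z[5]+=0.00337
I2: z[2]−=0.00687, z[6]+=0.00687
R2: Y=0.03968+0.000j on G[4,0]
R3: Y=0.6711+0.000j on G[3,6]
L1: Y=0.000-0.7114j on G[3,5]
R4: Y=0.009524+0.000j on G[6,3]
R5: Y=0.1555+0.000j on G[1,0]
R6: Y=0.0002933+0.000j on G[6,3]
L2: Y=0.000-0.05764j on G[6,0]
C2: Y=0.000+0.002303j on G[6,0]
R7: Y=0.2500+0.000j on G[6,5]
V1: row V4−V5=6.85, i_V1 at 4,5
V2: row V2−V4=19.3, i_V2 at 2,4
solve → V1=0.000+0.000j, V2=23.59-3.620j, V3=-2.881-3.347j, V4=4.288-3.620j, V5=-2.562-3.620j, V6=-2.596-3.014j
aux → i_V1=-0.1891-0.3785j, i_V2=-0.01896-0.5221j

4.288-3.620j V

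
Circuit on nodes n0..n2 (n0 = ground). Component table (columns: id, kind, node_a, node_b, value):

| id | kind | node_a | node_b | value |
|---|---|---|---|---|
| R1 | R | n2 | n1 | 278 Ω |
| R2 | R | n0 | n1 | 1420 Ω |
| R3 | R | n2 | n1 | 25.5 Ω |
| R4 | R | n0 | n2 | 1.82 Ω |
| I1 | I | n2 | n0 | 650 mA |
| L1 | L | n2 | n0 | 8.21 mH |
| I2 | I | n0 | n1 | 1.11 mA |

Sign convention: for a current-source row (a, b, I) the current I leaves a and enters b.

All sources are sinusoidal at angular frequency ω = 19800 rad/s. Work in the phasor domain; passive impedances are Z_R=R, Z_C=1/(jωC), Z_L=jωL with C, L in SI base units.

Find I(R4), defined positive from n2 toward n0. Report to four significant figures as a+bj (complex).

Element admittances at ω=19800 rad/s:
  Y(R1) = 0.003597+0.000j S between n2,n1
  Y(R2) = 0.0007042+0.000j S between n0,n1
  Y(R3) = 0.03922+0.000j S between n2,n1
  Y(R4) = 0.5495+0.000j S between n0,n2
  I1: injects 0.65 A into n0 (from n2)
  Y(L1) = 0.000-0.006152j S between n2,n0
  I2: injects 0.00111 A into n1 (from n0)
Assemble and solve the 2×2 MNA system:
  V(n1)=-1.135-0.01297j  V(n2)=-1.179-0.01319j

-0.6480-0.007246j A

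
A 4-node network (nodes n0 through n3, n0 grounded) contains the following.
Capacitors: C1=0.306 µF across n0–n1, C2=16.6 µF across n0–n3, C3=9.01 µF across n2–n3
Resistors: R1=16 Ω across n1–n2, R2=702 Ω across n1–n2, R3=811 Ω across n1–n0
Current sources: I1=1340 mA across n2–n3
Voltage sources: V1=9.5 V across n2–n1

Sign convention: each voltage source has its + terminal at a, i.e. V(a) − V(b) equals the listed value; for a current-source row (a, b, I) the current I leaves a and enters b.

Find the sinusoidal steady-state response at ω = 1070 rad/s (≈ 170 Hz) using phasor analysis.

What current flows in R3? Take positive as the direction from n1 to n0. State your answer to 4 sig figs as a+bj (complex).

MNA unknowns: 3 node voltages V₁..V_3 plus 1 source current (V1)
C1: Y=0.000+0.0003274j on G[0,1]
R1: Y=0.06250+0.000j on G[1,2]
I1: z[2]−=1.34, z[3]+=1.34
R2: Y=0.001425+0.000j on G[1,2]
R3: Y=0.001233+0.000j on G[1,0]
C2: Y=0.000+0.01776j on G[0,3]
C3: Y=0.000+0.009641j on G[2,3]
V1: row V2−V1=9.5, i_V1 at 2,1
solve → V1=-32.64+126.0j, V2=-23.14+126.0j, V3=-8.142-4.588j
aux → i_V1=-0.6888+0.1446j

-0.04025+0.1553j A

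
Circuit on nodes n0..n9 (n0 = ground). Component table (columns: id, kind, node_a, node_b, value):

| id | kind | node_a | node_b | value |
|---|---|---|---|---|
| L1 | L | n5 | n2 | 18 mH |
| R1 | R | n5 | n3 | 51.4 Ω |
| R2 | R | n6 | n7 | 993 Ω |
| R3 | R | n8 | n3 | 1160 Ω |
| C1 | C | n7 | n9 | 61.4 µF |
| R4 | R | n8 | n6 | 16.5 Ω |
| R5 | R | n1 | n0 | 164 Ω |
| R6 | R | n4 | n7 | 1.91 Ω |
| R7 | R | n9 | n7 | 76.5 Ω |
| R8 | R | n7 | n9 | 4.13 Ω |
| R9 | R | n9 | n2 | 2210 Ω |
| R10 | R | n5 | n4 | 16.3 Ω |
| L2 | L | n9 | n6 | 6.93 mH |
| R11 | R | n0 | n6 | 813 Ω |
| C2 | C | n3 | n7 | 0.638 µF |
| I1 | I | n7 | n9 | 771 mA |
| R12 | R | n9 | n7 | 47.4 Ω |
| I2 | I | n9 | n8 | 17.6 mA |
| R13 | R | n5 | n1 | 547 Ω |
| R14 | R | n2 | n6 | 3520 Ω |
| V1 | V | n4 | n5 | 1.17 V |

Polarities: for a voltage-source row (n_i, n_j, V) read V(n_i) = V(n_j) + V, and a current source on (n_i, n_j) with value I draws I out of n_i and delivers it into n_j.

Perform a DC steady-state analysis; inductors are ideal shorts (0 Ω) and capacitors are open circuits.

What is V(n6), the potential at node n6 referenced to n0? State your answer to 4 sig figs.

2.081 V

MNA unknowns: 9 node voltages V₁..V_9 plus 3 source currents (L1, L2, V1)
L1: row V5−V2=0, i_L1 at 5,2
R1: Y=0.01946 on G[5,3]
R2: Y=0.001007 on G[6,7]
R3: Y=0.0008621 on G[8,3]
C1: Y=0.000 on G[7,9]
R4: Y=0.06061 on G[8,6]
R5: Y=0.006098 on G[1,0]
R6: Y=0.5236 on G[4,7]
R7: Y=0.01307 on G[9,7]
R8: Y=0.2421 on G[7,9]
R9: Y=0.0004525 on G[9,2]
R10: Y=0.06135 on G[5,4]
L2: row V9−V6=0, i_L2 at 9,6
R11: Y=0.001230 on G[0,6]
C2: Y=0.000 on G[3,7]
I1: z[7]−=0.771, z[9]+=0.771
R12: Y=0.02110 on G[9,7]
I2: z[9]−=0.0176, z[8]+=0.0176
R13: Y=0.001828 on G[5,1]
R14: Y=0.0002841 on G[2,6]
V1: row V4−V5=1.17, i_V1 at 4,5
solve → V1=-0.4198, V2=-1.820, V3=-1.645, V4=-0.6502, V5=-1.820, V6=2.081, V7=-0.6671, V8=2.315, V9=2.081
aux → i_L1=-0.002874, i_L2=-0.007750, i_V1=-0.08063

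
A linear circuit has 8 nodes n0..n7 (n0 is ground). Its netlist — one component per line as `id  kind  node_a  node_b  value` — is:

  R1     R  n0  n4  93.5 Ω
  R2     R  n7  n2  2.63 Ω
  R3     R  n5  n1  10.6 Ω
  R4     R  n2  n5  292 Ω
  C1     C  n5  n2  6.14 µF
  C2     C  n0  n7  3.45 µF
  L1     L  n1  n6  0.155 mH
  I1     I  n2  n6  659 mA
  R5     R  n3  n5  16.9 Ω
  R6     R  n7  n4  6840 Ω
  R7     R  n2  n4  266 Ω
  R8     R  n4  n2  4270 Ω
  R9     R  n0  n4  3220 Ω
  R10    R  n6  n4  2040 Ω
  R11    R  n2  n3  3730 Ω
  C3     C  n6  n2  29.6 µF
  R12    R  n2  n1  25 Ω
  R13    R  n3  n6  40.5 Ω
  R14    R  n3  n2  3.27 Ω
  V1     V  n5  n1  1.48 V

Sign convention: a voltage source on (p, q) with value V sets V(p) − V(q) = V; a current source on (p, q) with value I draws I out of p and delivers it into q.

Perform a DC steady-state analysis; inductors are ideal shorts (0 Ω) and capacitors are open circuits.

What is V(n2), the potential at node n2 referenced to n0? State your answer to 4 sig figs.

MNA unknowns: 7 node voltages V₁..V_7 plus 2 source currents (L1, V1)
R1: Y=0.01070 on G[0,4]
R2: Y=0.3802 on G[7,2]
R3: Y=0.09434 on G[5,1]
R4: Y=0.003425 on G[2,5]
C1: Y=0.000 on G[5,2]
C2: Y=0.000 on G[0,7]
L1: row V1−V6=0, i_L1 at 1,6
I1: z[2]−=0.659, z[6]+=0.659
R5: Y=0.05917 on G[3,5]
R6: Y=0.0001462 on G[7,4]
R7: Y=0.003759 on G[2,4]
R8: Y=0.0002342 on G[4,2]
R9: Y=0.0003106 on G[0,4]
R10: Y=0.0004902 on G[6,4]
R11: Y=0.0002681 on G[2,3]
C3: Y=0.000 on G[6,2]
R12: Y=0.04000 on G[2,1]
R13: Y=0.02469 on G[3,6]
R14: Y=0.3058 on G[3,2]
V1: row V5−V1=1.48, i_V1 at 5,1
solve → V1=4.770, V2=-0.5648, V3=0.8071, V4=0.000, V5=6.250, V6=4.770, V7=-0.5646
aux → i_L1=-0.5588, i_V1=-0.4850

-0.5648 V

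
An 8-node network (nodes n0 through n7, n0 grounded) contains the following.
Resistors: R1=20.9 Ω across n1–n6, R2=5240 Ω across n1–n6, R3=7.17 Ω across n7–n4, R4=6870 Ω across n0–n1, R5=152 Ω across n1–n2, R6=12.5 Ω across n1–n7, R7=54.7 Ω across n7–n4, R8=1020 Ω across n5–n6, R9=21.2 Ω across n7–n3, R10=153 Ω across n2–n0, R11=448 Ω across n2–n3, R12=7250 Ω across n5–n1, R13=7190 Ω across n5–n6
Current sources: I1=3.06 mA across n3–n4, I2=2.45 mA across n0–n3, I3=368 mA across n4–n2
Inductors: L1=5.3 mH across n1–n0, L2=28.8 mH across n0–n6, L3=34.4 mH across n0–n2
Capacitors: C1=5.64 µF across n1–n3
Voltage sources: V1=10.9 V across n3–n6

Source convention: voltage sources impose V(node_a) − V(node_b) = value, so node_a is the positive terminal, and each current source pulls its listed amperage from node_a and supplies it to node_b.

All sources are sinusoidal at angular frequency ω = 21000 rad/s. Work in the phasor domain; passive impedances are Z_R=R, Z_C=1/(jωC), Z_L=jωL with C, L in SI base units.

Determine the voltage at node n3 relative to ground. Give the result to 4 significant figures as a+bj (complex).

-3.078-14.82j V

Element admittances at ω=21000 rad/s:
  Y(R1) = 0.04785+0.000j S between n1,n6
  Y(R2) = 0.0001908+0.000j S between n1,n6
  Y(R3) = 0.1395+0.000j S between n7,n4
  Y(R4) = 0.0001456+0.000j S between n0,n1
  Y(R5) = 0.006579+0.000j S between n1,n2
  I1: injects 0.00306 A into n4 (from n3)
  Y(L1) = 0.000-0.008985j S between n1,n0
  Y(R6) = 0.08000+0.000j S between n1,n7
  Y(R7) = 0.01828+0.000j S between n7,n4
  Y(R8) = 0.0009804+0.000j S between n5,n6
  Y(L2) = 0.000-0.001653j S between n0,n6
  I2: injects 0.00245 A into n3 (from n0)
  Y(C1) = 0.000+0.1184j S between n1,n3
  Y(R9) = 0.04717+0.000j S between n7,n3
  Y(R10) = 0.006536+0.000j S between n2,n0
  Y(R11) = 0.002232+0.000j S between n2,n3
  Y(R12) = 0.0001379+0.000j S between n5,n1
  Y(R13) = 0.0001391+0.000j S between n5,n6
  Y(L3) = 0.000-0.001384j S between n0,n2
  I3: injects 0.368 A into n2 (from n4)
  V1: constraint V(n3)−V(n6) = 10.9
Assemble and solve the 8×8 MNA system:
  V(n1)=-4.885-12.04j  V(n2)=21.92-5.341j  V(n3)=-3.078-14.82j  V(n4)=-9.398-13.07j  V(n5)=-12.98-14.51j  V(n6)=-13.98-14.82j  V(n7)=-7.084-13.07j
  i(V1)=-0.4624-0.1105j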